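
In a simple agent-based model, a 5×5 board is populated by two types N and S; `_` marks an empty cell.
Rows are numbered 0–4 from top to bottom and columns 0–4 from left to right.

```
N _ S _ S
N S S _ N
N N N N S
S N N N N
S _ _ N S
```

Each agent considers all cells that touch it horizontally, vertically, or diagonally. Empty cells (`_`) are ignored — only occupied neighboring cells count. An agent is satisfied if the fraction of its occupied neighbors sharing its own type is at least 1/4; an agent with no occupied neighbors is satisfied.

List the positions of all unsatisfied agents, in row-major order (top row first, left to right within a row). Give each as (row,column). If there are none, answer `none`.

Row 0: (0,0)N 1/2 satisfied · (0,2)S 2/2 satisfied · (0,4)S 0/1 not
Row 1: (1,0)N 3/4 satisfied · (1,1)S 2/7 satisfied · (1,2)S 2/5 satisfied · (1,4)N 1/3 satisfied
Row 2: (2,0)N 3/5 satisfied · (2,1)N 5/8 satisfied · (2,2)N 5/7 satisfied · (2,3)N 5/7 satisfied · (2,4)S 0/4 not
Row 3: (3,0)S 1/4 satisfied · (3,1)N 4/6 satisfied · (3,2)N 6/6 satisfied · (3,3)N 5/7 satisfied · (3,4)N 3/5 satisfied
Row 4: (4,0)S 1/2 satisfied · (4,3)N 3/4 satisfied · (4,4)S 0/3 not

(0,4), (2,4), (4,4)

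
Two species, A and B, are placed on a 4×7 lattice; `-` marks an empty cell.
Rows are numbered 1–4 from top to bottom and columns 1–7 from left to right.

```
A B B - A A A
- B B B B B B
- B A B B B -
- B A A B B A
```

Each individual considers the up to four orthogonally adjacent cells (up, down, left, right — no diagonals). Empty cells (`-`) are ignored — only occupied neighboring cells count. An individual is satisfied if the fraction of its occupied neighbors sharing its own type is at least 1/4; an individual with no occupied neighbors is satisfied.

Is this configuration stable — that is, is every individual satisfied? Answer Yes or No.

No

Row 1: (1,1)A 0/1 unhappy · (1,2)B 2/3 ok · (1,3)B 2/2 ok · (1,5)A 1/2 ok · (1,6)A 2/3 ok · (1,7)A 1/2 ok
Row 2: (2,2)B 3/3 ok · (2,3)B 3/4 ok · (2,4)B 3/3 ok · (2,5)B 3/4 ok · (2,6)B 3/4 ok · (2,7)B 1/2 ok
Row 3: (3,2)B 2/3 ok · (3,3)A 1/4 ok · (3,4)B 2/4 ok · (3,5)B 4/4 ok · (3,6)B 3/3 ok
Row 4: (4,2)B 1/2 ok · (4,3)A 2/3 ok · (4,4)A 1/3 ok · (4,5)B 2/3 ok · (4,6)B 2/3 ok · (4,7)A 0/1 unhappy
For instance (1,1) has only 0/1 same-type neighbors, below 1/4.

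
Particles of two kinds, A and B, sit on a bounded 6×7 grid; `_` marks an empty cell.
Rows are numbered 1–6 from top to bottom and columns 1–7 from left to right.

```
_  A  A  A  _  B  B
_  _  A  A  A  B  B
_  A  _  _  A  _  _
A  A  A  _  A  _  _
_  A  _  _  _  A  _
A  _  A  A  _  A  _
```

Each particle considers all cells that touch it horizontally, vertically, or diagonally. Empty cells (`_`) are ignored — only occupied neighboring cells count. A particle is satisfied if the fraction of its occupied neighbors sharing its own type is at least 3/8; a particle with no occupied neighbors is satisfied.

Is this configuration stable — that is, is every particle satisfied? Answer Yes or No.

(1,2)A 2/2 satisfied
(1,3)A 4/4 satisfied
(1,4)A 4/4 satisfied
(1,6)B 3/4 satisfied
(1,7)B 3/3 satisfied
(2,3)A 5/5 satisfied
(2,4)A 5/5 satisfied
(2,5)A 3/5 satisfied
(2,6)B 3/5 satisfied
(2,7)B 3/3 satisfied
(3,2)A 4/4 satisfied
(3,5)A 3/4 satisfied
(4,1)A 3/3 satisfied
(4,2)A 4/4 satisfied
(4,3)A 3/3 satisfied
(4,5)A 2/2 satisfied
(5,2)A 5/5 satisfied
(5,6)A 2/2 satisfied
(6,1)A 1/1 satisfied
(6,3)A 2/2 satisfied
(6,4)A 1/1 satisfied
(6,6)A 1/1 satisfied
All meet the threshold, so the configuration is stable.

Yes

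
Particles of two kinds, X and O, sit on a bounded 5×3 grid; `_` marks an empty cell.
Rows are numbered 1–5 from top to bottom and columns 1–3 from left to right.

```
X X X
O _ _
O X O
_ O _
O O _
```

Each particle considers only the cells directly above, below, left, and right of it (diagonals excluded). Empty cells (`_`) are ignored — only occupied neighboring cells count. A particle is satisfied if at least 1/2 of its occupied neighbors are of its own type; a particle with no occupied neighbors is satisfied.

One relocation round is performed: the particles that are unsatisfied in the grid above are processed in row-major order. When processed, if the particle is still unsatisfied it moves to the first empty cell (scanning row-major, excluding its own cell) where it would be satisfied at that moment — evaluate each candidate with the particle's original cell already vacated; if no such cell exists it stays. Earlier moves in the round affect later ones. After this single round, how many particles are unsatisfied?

1

Initially unsatisfied (in order): (3,2), (3,3).
  (3,2) → (2,2).
  (3,3): now satisfied by earlier moves; stays.
Resulting grid:
X X X
O X _
O _ O
_ O _
O O _
Unsatisfied now: (2,1).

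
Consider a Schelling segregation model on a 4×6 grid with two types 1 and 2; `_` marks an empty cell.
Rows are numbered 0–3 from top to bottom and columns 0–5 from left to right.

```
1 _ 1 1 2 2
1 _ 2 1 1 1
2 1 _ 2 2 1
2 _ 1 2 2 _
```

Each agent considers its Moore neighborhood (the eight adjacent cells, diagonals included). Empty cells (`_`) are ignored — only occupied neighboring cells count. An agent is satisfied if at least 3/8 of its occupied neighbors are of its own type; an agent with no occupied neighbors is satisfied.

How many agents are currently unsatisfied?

(0,0)1 1/1 ok
(0,2)1 2/3 ok
(0,3)1 3/5 ok
(0,4)2 1/5 unhappy
(0,5)2 1/3 unhappy
(1,0)1 2/3 ok
(1,2)2 1/5 unhappy
(1,3)1 3/7 ok
(1,4)1 4/8 ok
(1,5)1 2/5 ok
(2,0)2 1/3 unhappy
(2,1)1 2/5 ok
(2,3)2 4/7 ok
(2,4)2 3/7 ok
(2,5)1 2/4 ok
(3,0)2 1/2 ok
(3,2)1 1/3 unhappy
(3,3)2 3/4 ok
(3,4)2 3/4 ok
Unsatisfied: (0,4), (0,5), (1,2), (2,0), (3,2) — 5 in total.

5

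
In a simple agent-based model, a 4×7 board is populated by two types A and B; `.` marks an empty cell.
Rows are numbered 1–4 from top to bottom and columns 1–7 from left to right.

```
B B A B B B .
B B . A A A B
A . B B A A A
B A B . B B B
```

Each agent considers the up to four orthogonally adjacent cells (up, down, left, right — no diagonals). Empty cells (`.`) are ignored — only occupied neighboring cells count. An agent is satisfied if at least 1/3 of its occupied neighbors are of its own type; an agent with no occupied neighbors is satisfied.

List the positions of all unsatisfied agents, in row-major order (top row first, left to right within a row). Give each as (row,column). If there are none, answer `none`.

(1,3), (2,7), (3,1), (4,1), (4,2)

(1,1)B 2/2 ok
(1,2)B 2/3 ok
(1,3)A 0/2 unhappy
(1,4)B 1/3 ok
(1,5)B 2/3 ok
(1,6)B 1/2 ok
(2,1)B 2/3 ok
(2,2)B 2/2 ok
(2,4)A 1/3 ok
(2,5)A 3/4 ok
(2,6)A 2/4 ok
(2,7)B 0/2 unhappy
(3,1)A 0/2 unhappy
(3,3)B 2/2 ok
(3,4)B 1/3 ok
(3,5)A 2/4 ok
(3,6)A 3/4 ok
(3,7)A 1/3 ok
(4,1)B 0/2 unhappy
(4,2)A 0/2 unhappy
(4,3)B 1/2 ok
(4,5)B 1/2 ok
(4,6)B 2/3 ok
(4,7)B 1/2 ok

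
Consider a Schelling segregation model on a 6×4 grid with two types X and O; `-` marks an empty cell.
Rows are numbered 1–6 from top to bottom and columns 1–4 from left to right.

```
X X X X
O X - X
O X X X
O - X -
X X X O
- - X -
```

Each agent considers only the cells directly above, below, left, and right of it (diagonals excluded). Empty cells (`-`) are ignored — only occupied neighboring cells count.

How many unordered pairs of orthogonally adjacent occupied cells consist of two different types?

Scan each occupied cell's neighbors to the right and below so each pair is counted once.
From row 1: 1 unlike of 6 pairs (running 1/6).
From row 2: 1 unlike of 4 pairs (running 2/10).
From row 3: 1 unlike of 5 pairs (running 3/15).
From row 4: 1 unlike of 2 pairs (running 4/17).
From row 5: 1 unlike of 4 pairs (running 5/21).
Total adjacent occupied pairs: 21; unlike-type pairs: 5.

5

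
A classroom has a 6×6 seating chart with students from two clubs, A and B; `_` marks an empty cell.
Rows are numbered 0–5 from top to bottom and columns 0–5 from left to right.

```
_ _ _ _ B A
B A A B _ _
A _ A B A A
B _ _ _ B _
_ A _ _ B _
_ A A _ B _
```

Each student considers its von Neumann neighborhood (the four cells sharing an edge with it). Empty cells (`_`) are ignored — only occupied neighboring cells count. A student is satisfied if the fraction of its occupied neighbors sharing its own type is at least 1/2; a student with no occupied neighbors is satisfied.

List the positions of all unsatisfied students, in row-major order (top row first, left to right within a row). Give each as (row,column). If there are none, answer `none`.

(0,4)B 0/1 unhappy
(0,5)A 0/1 unhappy
(1,0)B 0/2 unhappy
(1,1)A 1/2 ok
(1,2)A 2/3 ok
(1,3)B 1/2 ok
(2,0)A 0/2 unhappy
(2,2)A 1/2 ok
(2,3)B 1/3 unhappy
(2,4)A 1/3 unhappy
(2,5)A 1/1 ok
(3,0)B 0/1 unhappy
(3,4)B 1/2 ok
(4,1)A 1/1 ok
(4,4)B 2/2 ok
(5,1)A 2/2 ok
(5,2)A 1/1 ok
(5,4)B 1/1 ok

(0,4), (0,5), (1,0), (2,0), (2,3), (2,4), (3,0)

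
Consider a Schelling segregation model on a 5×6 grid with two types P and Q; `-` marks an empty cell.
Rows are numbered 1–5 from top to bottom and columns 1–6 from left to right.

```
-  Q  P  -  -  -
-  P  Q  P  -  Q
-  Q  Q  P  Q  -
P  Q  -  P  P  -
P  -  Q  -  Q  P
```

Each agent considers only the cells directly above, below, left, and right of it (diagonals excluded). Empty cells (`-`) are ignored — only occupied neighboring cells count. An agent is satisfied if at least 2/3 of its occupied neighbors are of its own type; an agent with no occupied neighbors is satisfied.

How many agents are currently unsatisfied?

Row 1: (1,2)Q 0/2 not · (1,3)P 0/2 not
Row 2: (2,2)P 0/3 not · (2,3)Q 1/4 not · (2,4)P 1/2 not · (2,6)Q 0/0 satisfied
Row 3: (3,2)Q 2/3 satisfied · (3,3)Q 2/3 satisfied · (3,4)P 2/4 not · (3,5)Q 0/2 not
Row 4: (4,1)P 1/2 not · (4,2)Q 1/2 not · (4,4)P 2/2 satisfied · (4,5)P 1/3 not
Row 5: (5,1)P 1/1 satisfied · (5,3)Q 0/0 satisfied · (5,5)Q 0/2 not · (5,6)P 0/1 not
Unsatisfied: (1,2), (1,3), (2,2), (2,3), (2,4), (3,4), (3,5), (4,1), (4,2), (4,5), (5,5), (5,6) — 12 in total.

12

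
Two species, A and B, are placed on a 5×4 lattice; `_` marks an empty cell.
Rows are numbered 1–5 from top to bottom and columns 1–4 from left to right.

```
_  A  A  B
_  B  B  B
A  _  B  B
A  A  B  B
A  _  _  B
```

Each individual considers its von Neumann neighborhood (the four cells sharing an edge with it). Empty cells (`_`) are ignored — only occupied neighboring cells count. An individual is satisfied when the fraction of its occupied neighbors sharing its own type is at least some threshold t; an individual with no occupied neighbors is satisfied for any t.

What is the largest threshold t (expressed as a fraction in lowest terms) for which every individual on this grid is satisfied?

1/3

Row 1: (1,2)A 1/2 · (1,3)A 1/3 · (1,4)B 1/2
Row 2: (2,2)B 1/2 · (2,3)B 3/4 · (2,4)B 3/3
Row 3: (3,1)A 1/1 · (3,3)B 3/3 · (3,4)B 3/3
Row 4: (4,1)A 3/3 · (4,2)A 1/2 · (4,3)B 2/3 · (4,4)B 3/3
Row 5: (5,1)A 1/1 · (5,4)B 1/1
The smallest same-type fraction is 1/3 at (1,3), which reduces to 1/3. Any threshold above that leaves this individual unsatisfied.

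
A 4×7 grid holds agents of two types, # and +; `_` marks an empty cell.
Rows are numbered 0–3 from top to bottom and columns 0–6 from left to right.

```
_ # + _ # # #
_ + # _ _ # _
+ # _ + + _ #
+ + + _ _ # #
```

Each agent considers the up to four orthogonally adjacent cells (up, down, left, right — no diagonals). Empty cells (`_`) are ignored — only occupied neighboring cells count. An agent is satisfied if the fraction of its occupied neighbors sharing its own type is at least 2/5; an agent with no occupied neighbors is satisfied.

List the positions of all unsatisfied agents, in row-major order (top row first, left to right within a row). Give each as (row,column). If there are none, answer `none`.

(0,1)# 0/2 ✗
(0,2)+ 0/2 ✗
(0,4)# 1/1 ✓
(0,5)# 3/3 ✓
(0,6)# 1/1 ✓
(1,1)+ 0/3 ✗
(1,2)# 0/2 ✗
(1,5)# 1/1 ✓
(2,0)+ 1/2 ✓
(2,1)# 0/3 ✗
(2,3)+ 1/1 ✓
(2,4)+ 1/1 ✓
(2,6)# 1/1 ✓
(3,0)+ 2/2 ✓
(3,1)+ 2/3 ✓
(3,2)+ 1/1 ✓
(3,5)# 1/1 ✓
(3,6)# 2/2 ✓

(0,1), (0,2), (1,1), (1,2), (2,1)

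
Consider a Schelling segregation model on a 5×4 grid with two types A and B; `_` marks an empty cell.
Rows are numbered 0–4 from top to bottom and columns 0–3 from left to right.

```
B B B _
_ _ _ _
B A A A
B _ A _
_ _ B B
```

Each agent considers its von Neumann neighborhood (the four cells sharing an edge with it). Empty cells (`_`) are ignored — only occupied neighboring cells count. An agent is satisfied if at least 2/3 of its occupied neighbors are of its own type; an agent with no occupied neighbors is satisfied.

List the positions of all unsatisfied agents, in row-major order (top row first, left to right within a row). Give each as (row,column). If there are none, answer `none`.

(0,0)B 1/1 satisfied
(0,1)B 2/2 satisfied
(0,2)B 1/1 satisfied
(2,0)B 1/2 not
(2,1)A 1/2 not
(2,2)A 3/3 satisfied
(2,3)A 1/1 satisfied
(3,0)B 1/1 satisfied
(3,2)A 1/2 not
(4,2)B 1/2 not
(4,3)B 1/1 satisfied

(2,0), (2,1), (3,2), (4,2)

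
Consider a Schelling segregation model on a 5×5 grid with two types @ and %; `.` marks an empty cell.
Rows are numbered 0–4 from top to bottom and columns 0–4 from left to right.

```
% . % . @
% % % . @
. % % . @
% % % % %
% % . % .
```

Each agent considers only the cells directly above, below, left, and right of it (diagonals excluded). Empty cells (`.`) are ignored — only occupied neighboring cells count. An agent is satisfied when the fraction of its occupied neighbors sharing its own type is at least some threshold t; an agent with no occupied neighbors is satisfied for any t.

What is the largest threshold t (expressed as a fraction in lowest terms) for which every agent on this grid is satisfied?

Row 0: (0,0)% 1/1 · (0,2)% 1/1 · (0,4)@ 1/1
Row 1: (1,0)% 2/2 · (1,1)% 3/3 · (1,2)% 3/3 · (1,4)@ 2/2
Row 2: (2,1)% 3/3 · (2,2)% 3/3 · (2,4)@ 1/2
Row 3: (3,0)% 2/2 · (3,1)% 4/4 · (3,2)% 3/3 · (3,3)% 3/3 · (3,4)% 1/2
Row 4: (4,0)% 2/2 · (4,1)% 2/2 · (4,3)% 1/1
The smallest same-type fraction is 1/2 at (2,4), which reduces to 1/2. Any threshold above that leaves this agent unsatisfied.

1/2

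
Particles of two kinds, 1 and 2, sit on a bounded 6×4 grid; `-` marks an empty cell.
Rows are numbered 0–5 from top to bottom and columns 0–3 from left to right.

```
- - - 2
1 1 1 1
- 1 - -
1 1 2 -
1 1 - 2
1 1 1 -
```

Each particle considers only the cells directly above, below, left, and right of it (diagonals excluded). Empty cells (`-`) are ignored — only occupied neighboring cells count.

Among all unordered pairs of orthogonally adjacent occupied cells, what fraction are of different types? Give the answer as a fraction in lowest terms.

Scan each occupied cell's neighbors to the right and below so each pair is counted once.
Row 0: 2(0,3)–1(1,3)≠  → 1/1 unlike.
Row 1: 1(1,0)–1(1,1)= 1(1,1)–1(1,2)= 1(1,1)–1(2,1)= 1(1,2)–1(1,3)=  → 0/4 unlike.
Row 2: 1(2,1)–1(3,1)=  → 0/1 unlike.
Row 3: 1(3,0)–1(3,1)= 1(3,0)–1(4,0)= 1(3,1)–2(3,2)≠ 1(3,1)–1(4,1)=  → 1/4 unlike.
Row 4: 1(4,0)–1(4,1)= 1(4,0)–1(5,0)= 1(4,1)–1(5,1)=  → 0/3 unlike.
Row 5: 1(5,0)–1(5,1)= 1(5,1)–1(5,2)=  → 0/2 unlike.
Total adjacent occupied pairs: 15; unlike-type pairs: 2.
2/15 is already in lowest terms.

2/15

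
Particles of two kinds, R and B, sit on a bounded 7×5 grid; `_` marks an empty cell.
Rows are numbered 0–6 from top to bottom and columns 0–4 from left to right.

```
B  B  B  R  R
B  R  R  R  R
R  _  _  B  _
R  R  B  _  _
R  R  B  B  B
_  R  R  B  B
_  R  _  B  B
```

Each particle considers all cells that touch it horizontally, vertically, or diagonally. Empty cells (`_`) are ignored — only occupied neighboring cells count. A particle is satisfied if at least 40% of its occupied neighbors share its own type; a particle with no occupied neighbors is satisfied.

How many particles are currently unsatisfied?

(0,0)B 2/3 satisfied
(0,1)B 3/5 satisfied
(0,2)B 1/5 not
(0,3)R 4/5 satisfied
(0,4)R 3/3 satisfied
(1,0)B 2/4 satisfied
(1,1)R 2/6 not
(1,2)R 3/6 satisfied
(1,3)R 4/6 satisfied
(1,4)R 3/4 satisfied
(2,0)R 3/4 satisfied
(2,3)B 1/4 not
(3,0)R 4/4 satisfied
(3,1)R 4/6 satisfied
(3,2)B 3/5 satisfied
(4,0)R 4/4 satisfied
(4,1)R 5/7 satisfied
(4,2)B 3/7 satisfied
(4,3)B 5/6 satisfied
(4,4)B 3/3 satisfied
(5,1)R 4/5 satisfied
(5,2)R 3/7 satisfied
(5,3)B 6/7 satisfied
(5,4)B 5/5 satisfied
(6,1)R 2/2 satisfied
(6,3)B 3/4 satisfied
(6,4)B 3/3 satisfied
Unsatisfied: (0,2), (1,1), (2,3) — 3 in total.

3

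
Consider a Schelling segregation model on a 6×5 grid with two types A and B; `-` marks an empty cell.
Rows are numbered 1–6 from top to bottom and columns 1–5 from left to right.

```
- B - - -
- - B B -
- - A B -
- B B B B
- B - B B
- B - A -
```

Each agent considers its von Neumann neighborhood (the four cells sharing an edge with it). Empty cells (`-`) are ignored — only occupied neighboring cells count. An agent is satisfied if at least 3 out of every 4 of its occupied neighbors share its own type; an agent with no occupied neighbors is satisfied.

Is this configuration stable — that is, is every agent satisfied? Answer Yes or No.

No

Row 1: (1,2)B 0/0 satisfied
Row 2: (2,3)B 1/2 not · (2,4)B 2/2 satisfied
Row 3: (3,3)A 0/3 not · (3,4)B 2/3 not
Row 4: (4,2)B 2/2 satisfied · (4,3)B 2/3 not · (4,4)B 4/4 satisfied · (4,5)B 2/2 satisfied
Row 5: (5,2)B 2/2 satisfied · (5,4)B 2/3 not · (5,5)B 2/2 satisfied
Row 6: (6,2)B 1/1 satisfied · (6,4)A 0/1 not
For instance (2,3) has only 1/2 same-type neighbors, below 3/4.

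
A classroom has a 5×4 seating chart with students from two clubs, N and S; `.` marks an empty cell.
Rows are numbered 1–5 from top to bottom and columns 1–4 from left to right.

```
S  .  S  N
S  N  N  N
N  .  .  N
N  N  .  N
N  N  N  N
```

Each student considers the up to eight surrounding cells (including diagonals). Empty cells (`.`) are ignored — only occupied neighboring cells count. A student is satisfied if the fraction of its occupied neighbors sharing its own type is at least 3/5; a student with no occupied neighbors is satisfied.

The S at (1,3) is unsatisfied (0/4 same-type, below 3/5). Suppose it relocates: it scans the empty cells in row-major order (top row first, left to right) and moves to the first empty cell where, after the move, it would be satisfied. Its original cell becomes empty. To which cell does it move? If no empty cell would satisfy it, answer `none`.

none

Vacating (1,3). Empty cells in order:
  (1,2): 2/4 same-type → still unsatisfied.
  (3,2): 1/6 same-type → still unsatisfied.
  (3,3): 0/6 same-type → still unsatisfied.
  (4,3): 0/6 same-type → still unsatisfied.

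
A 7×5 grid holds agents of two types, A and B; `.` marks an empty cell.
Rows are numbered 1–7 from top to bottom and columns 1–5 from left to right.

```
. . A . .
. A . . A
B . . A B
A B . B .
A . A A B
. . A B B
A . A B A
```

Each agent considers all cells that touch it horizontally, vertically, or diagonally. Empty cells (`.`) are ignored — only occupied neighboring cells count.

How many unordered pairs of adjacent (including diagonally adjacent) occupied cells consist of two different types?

21

Scan each occupied cell's neighbors to the right and below (and the two forward diagonals) so each pair is counted once.
Row 1: A(1,3)–A(2,2)=  → 0/1 unlike.
Row 2: A(2,2)–B(3,1)≠ A(2,5)–B(3,5)≠ A(2,5)–A(3,4)=  → 2/3 unlike.
Row 3: B(3,1)–A(4,1)≠ B(3,1)–B(4,2)= A(3,4)–B(3,5)≠ A(3,4)–B(4,4)≠ B(3,5)–B(4,4)=  → 3/5 unlike.
Row 4: A(4,1)–B(4,2)≠ A(4,1)–A(5,1)= B(4,2)–A(5,3)≠ B(4,2)–A(5,1)≠ B(4,4)–A(5,4)≠ B(4,4)–B(5,5)= B(4,4)–A(5,3)≠  → 5/7 unlike.
Row 5: A(5,3)–A(5,4)= A(5,3)–A(6,3)= A(5,3)–B(6,4)≠ A(5,4)–B(5,5)≠ A(5,4)–B(6,4)≠ A(5,4)–B(6,5)≠ A(5,4)–A(6,3)= B(5,5)–B(6,5)= B(5,5)–B(6,4)=  → 4/9 unlike.
Row 6: A(6,3)–B(6,4)≠ A(6,3)–A(7,3)= A(6,3)–B(7,4)≠ B(6,4)–B(6,5)= B(6,4)–B(7,4)= B(6,4)–A(7,5)≠ B(6,4)–A(7,3)≠ B(6,5)–A(7,5)≠ B(6,5)–B(7,4)=  → 5/9 unlike.
Row 7: A(7,3)–B(7,4)≠ B(7,4)–A(7,5)≠  → 2/2 unlike.
Total adjacent occupied pairs: 36; unlike-type pairs: 21.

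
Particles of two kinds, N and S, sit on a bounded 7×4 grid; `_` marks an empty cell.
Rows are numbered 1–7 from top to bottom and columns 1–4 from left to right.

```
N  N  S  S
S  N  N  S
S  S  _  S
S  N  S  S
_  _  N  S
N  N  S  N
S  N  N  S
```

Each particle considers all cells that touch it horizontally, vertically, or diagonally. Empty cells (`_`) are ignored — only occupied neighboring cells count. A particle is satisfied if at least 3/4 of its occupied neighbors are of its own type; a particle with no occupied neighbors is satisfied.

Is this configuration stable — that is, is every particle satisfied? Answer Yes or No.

(1,1)N 2/3 ✗
(1,2)N 3/5 ✗
(1,3)S 2/5 ✗
(1,4)S 2/3 ✗
(2,1)S 2/5 ✗
(2,2)N 3/7 ✗
(2,3)N 2/7 ✗
(2,4)S 3/4 ✓
(3,1)S 3/5 ✗
(3,2)S 4/7 ✗
(3,4)S 3/4 ✓
(4,1)S 2/3 ✗
(4,2)N 1/5 ✗
(4,3)S 4/6 ✗
(4,4)S 3/4 ✓
(5,3)N 3/7 ✗
(5,4)S 3/5 ✗
(6,1)N 2/3 ✗
(6,2)N 4/6 ✗
(6,3)S 2/7 ✗
(6,4)N 2/5 ✗
(7,1)S 0/3 ✗
(7,2)N 3/5 ✗
(7,3)N 3/5 ✗
(7,4)S 1/3 ✗
For instance (1,1) has only 2/3 same-type neighbors, below 3/4.

No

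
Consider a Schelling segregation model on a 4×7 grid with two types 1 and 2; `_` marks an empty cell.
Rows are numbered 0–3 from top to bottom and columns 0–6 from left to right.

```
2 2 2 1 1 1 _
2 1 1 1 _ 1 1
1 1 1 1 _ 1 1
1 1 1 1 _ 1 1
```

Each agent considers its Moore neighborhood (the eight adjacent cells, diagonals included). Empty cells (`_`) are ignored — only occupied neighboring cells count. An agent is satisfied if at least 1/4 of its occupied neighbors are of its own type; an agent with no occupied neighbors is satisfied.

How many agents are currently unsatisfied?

Row 0: (0,0)2 2/3 ok · (0,1)2 3/5 ok · (0,2)2 1/5 unhappy · (0,3)1 3/4 ok · (0,4)1 4/4 ok · (0,5)1 3/3 ok
Row 1: (1,0)2 2/5 ok · (1,1)1 4/8 ok · (1,2)1 6/8 ok · (1,3)1 5/6 ok · (1,5)1 5/5 ok · (1,6)1 4/4 ok
Row 2: (2,0)1 4/5 ok · (2,1)1 7/8 ok · (2,2)1 8/8 ok · (2,3)1 5/5 ok · (2,5)1 5/5 ok · (2,6)1 5/5 ok
Row 3: (3,0)1 3/3 ok · (3,1)1 5/5 ok · (3,2)1 5/5 ok · (3,3)1 3/3 ok · (3,5)1 3/3 ok · (3,6)1 3/3 ok
Unsatisfied: (0,2) — 1 in total.

1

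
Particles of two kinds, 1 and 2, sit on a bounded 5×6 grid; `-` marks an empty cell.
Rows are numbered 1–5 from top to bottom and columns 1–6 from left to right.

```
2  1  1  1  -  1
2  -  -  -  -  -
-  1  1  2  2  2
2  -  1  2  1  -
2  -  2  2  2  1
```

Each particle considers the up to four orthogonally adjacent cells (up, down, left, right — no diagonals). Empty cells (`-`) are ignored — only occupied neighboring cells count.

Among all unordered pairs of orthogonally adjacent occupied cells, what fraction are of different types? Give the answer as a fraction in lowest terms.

Scan each occupied cell's neighbors to the right and below so each pair is counted once.
From row 1: 1 unlike of 4 pairs (running 1/4).
From row 3: 2 unlike of 7 pairs (running 3/11).
From row 4: 4 unlike of 6 pairs (running 7/17).
From row 5: 1 unlike of 3 pairs (running 8/20).
Total adjacent occupied pairs: 20; unlike-type pairs: 8.
8/20 reduces to 2/5.

2/5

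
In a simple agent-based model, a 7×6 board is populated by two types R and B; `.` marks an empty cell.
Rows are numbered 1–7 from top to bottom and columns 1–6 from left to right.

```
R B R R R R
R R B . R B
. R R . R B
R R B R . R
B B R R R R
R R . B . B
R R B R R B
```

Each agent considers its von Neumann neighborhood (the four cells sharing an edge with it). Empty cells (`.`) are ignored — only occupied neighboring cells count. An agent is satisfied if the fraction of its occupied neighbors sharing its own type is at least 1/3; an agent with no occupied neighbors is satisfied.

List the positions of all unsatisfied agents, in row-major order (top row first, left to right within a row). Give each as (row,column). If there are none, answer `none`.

(1,2), (2,3), (4,3), (5,2), (6,4), (7,3)

(1,1)R 1/2 ok
(1,2)B 0/3 unhappy
(1,3)R 1/3 ok
(1,4)R 2/2 ok
(1,5)R 3/3 ok
(1,6)R 1/2 ok
(2,1)R 2/2 ok
(2,2)R 2/4 ok
(2,3)B 0/3 unhappy
(2,5)R 2/3 ok
(2,6)B 1/3 ok
(3,2)R 3/3 ok
(3,3)R 1/3 ok
(3,5)R 1/2 ok
(3,6)B 1/3 ok
(4,1)R 1/2 ok
(4,2)R 2/4 ok
(4,3)B 0/4 unhappy
(4,4)R 1/2 ok
(4,6)R 1/2 ok
(5,1)B 1/3 ok
(5,2)B 1/4 unhappy
(5,3)R 1/3 ok
(5,4)R 3/4 ok
(5,5)R 2/2 ok
(5,6)R 2/3 ok
(6,1)R 2/3 ok
(6,2)R 2/3 ok
(6,4)B 0/2 unhappy
(6,6)B 1/2 ok
(7,1)R 2/2 ok
(7,2)R 2/3 ok
(7,3)B 0/2 unhappy
(7,4)R 1/3 ok
(7,5)R 1/2 ok
(7,6)B 1/2 ok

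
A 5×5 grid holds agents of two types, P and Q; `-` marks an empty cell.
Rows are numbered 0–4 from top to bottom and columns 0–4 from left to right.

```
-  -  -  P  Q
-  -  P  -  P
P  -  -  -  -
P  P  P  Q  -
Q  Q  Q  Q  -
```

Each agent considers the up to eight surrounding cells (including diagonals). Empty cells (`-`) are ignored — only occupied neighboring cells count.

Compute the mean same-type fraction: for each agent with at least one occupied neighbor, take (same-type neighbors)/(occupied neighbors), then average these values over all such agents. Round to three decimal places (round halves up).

(0,3)P 2/3
(0,4)Q 0/2
(1,2)P 1/1
(1,4)P 1/2
(2,0)P 2/2
(3,0)P 2/4
(3,1)P 3/6
(3,2)P 1/5
(3,3)Q 2/3
(4,0)Q 1/3
(4,1)Q 2/5
(4,2)Q 3/5
(4,3)Q 2/3
Sum over 13 agents: 2/3 + 0/2 + 1/1 + 1/2 + 2/2 + 2/4 + 3/6 + 1/5 + 2/3 + 1/3 + 2/5 + 3/5 + 2/3 = 211/30; mean = 211/30 ÷ 13 = 211/390 = 0.541025… → 0.541.

0.541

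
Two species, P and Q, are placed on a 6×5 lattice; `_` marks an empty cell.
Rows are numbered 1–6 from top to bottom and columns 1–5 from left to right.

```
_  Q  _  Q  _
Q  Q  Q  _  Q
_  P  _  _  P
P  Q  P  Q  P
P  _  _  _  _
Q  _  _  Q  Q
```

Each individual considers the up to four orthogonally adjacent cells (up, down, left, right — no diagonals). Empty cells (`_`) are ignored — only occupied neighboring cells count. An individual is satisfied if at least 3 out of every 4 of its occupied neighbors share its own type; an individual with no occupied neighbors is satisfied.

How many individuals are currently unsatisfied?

10

(1,2)Q 1/1 ✓
(1,4)Q 0/0 ✓
(2,1)Q 1/1 ✓
(2,2)Q 3/4 ✓
(2,3)Q 1/1 ✓
(2,5)Q 0/1 ✗
(3,2)P 0/2 ✗
(3,5)P 1/2 ✗
(4,1)P 1/2 ✗
(4,2)Q 0/3 ✗
(4,3)P 0/2 ✗
(4,4)Q 0/2 ✗
(4,5)P 1/2 ✗
(5,1)P 1/2 ✗
(6,1)Q 0/1 ✗
(6,4)Q 1/1 ✓
(6,5)Q 1/1 ✓
Unsatisfied: (2,5), (3,2), (3,5), (4,1), (4,2), (4,3), (4,4), (4,5), (5,1), (6,1) — 10 in total.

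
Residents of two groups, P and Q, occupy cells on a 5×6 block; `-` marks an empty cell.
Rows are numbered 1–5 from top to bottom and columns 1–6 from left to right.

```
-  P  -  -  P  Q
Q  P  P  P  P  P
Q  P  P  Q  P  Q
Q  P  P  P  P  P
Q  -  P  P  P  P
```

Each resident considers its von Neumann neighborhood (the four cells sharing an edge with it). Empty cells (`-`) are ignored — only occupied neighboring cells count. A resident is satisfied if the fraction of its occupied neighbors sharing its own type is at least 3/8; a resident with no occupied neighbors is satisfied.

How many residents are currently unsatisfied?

4

Row 1: (1,2)P 1/1 ok · (1,5)P 1/2 ok · (1,6)Q 0/2 unhappy
Row 2: (2,1)Q 1/2 ok · (2,2)P 3/4 ok · (2,3)P 3/3 ok · (2,4)P 2/3 ok · (2,5)P 4/4 ok · (2,6)P 1/3 unhappy
Row 3: (3,1)Q 2/3 ok · (3,2)P 3/4 ok · (3,3)P 3/4 ok · (3,4)Q 0/4 unhappy · (3,5)P 2/4 ok · (3,6)Q 0/3 unhappy
Row 4: (4,1)Q 2/3 ok · (4,2)P 2/3 ok · (4,3)P 4/4 ok · (4,4)P 3/4 ok · (4,5)P 4/4 ok · (4,6)P 2/3 ok
Row 5: (5,1)Q 1/1 ok · (5,3)P 2/2 ok · (5,4)P 3/3 ok · (5,5)P 3/3 ok · (5,6)P 2/2 ok
Unsatisfied: (1,6), (2,6), (3,4), (3,6) — 4 in total.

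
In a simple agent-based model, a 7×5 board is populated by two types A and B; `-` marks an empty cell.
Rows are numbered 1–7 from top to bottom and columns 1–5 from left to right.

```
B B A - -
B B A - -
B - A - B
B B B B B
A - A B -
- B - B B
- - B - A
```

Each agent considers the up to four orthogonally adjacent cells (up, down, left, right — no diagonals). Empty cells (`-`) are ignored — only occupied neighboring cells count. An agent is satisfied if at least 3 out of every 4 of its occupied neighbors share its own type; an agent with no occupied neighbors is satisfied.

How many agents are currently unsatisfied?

12

Row 1: (1,1)B 2/2 satisfied · (1,2)B 2/3 not · (1,3)A 1/2 not
Row 2: (2,1)B 3/3 satisfied · (2,2)B 2/3 not · (2,3)A 2/3 not
Row 3: (3,1)B 2/2 satisfied · (3,3)A 1/2 not · (3,5)B 1/1 satisfied
Row 4: (4,1)B 2/3 not · (4,2)B 2/2 satisfied · (4,3)B 2/4 not · (4,4)B 3/3 satisfied · (4,5)B 2/2 satisfied
Row 5: (5,1)A 0/1 not · (5,3)A 0/2 not · (5,4)B 2/3 not
Row 6: (6,2)B 0/0 satisfied · (6,4)B 2/2 satisfied · (6,5)B 1/2 not
Row 7: (7,3)B 0/0 satisfied · (7,5)A 0/1 not
Unsatisfied: (1,2), (1,3), (2,2), (2,3), (3,3), (4,1), (4,3), (5,1), (5,3), (5,4), (6,5), (7,5) — 12 in total.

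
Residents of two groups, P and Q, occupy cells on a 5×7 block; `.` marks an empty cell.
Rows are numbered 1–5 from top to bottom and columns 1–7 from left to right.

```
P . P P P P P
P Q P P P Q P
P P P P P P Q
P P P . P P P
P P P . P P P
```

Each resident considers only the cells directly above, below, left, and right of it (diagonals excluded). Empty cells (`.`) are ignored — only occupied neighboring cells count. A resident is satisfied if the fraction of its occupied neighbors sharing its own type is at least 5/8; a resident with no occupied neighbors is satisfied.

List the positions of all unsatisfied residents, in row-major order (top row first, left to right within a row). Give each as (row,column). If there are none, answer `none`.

(2,2), (2,6), (2,7), (3,6), (3,7)

Row 1: (1,1)P 1/1 ok · (1,3)P 2/2 ok · (1,4)P 3/3 ok · (1,5)P 3/3 ok · (1,6)P 2/3 ok · (1,7)P 2/2 ok
Row 2: (2,1)P 2/3 ok · (2,2)Q 0/3 unhappy · (2,3)P 3/4 ok · (2,4)P 4/4 ok · (2,5)P 3/4 ok · (2,6)Q 0/4 unhappy · (2,7)P 1/3 unhappy
Row 3: (3,1)P 3/3 ok · (3,2)P 3/4 ok · (3,3)P 4/4 ok · (3,4)P 3/3 ok · (3,5)P 4/4 ok · (3,6)P 2/4 unhappy · (3,7)Q 0/3 unhappy
Row 4: (4,1)P 3/3 ok · (4,2)P 4/4 ok · (4,3)P 3/3 ok · (4,5)P 3/3 ok · (4,6)P 4/4 ok · (4,7)P 2/3 ok
Row 5: (5,1)P 2/2 ok · (5,2)P 3/3 ok · (5,3)P 2/2 ok · (5,5)P 2/2 ok · (5,6)P 3/3 ok · (5,7)P 2/2 ok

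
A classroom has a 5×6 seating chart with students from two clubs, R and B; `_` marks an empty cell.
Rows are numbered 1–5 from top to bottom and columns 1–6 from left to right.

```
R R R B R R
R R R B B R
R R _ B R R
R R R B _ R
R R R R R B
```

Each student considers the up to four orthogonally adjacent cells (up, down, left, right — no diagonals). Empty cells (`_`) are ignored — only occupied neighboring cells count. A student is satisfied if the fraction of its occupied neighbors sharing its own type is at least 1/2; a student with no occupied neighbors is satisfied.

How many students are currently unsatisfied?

6

Row 1: (1,1)R 2/2 ✓ · (1,2)R 3/3 ✓ · (1,3)R 2/3 ✓ · (1,4)B 1/3 ✗ · (1,5)R 1/3 ✗ · (1,6)R 2/2 ✓
Row 2: (2,1)R 3/3 ✓ · (2,2)R 4/4 ✓ · (2,3)R 2/3 ✓ · (2,4)B 3/4 ✓ · (2,5)B 1/4 ✗ · (2,6)R 2/3 ✓
Row 3: (3,1)R 3/3 ✓ · (3,2)R 3/3 ✓ · (3,4)B 2/3 ✓ · (3,5)R 1/3 ✗ · (3,6)R 3/3 ✓
Row 4: (4,1)R 3/3 ✓ · (4,2)R 4/4 ✓ · (4,3)R 2/3 ✓ · (4,4)B 1/3 ✗ · (4,6)R 1/2 ✓
Row 5: (5,1)R 2/2 ✓ · (5,2)R 3/3 ✓ · (5,3)R 3/3 ✓ · (5,4)R 2/3 ✓ · (5,5)R 1/2 ✓ · (5,6)B 0/2 ✗
Unsatisfied: (1,4), (1,5), (2,5), (3,5), (4,4), (5,6) — 6 in total.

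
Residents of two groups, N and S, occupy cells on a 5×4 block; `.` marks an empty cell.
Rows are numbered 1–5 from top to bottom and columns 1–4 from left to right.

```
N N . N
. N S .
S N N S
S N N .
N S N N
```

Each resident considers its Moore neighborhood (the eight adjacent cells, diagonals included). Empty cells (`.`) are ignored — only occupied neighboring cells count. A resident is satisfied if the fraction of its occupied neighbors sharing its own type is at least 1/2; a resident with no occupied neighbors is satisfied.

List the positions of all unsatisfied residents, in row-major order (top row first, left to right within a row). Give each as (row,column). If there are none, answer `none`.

(1,4), (2,3), (3,1), (3,4), (4,1), (5,1), (5,2)

(1,1)N 2/2 satisfied
(1,2)N 2/3 satisfied
(1,4)N 0/1 not
(2,2)N 4/6 satisfied
(2,3)S 1/6 not
(3,1)S 1/4 not
(3,2)N 4/7 satisfied
(3,3)N 4/6 satisfied
(3,4)S 1/3 not
(4,1)S 2/5 not
(4,2)N 5/8 satisfied
(4,3)N 5/7 satisfied
(5,1)N 1/3 not
(5,2)S 1/5 not
(5,3)N 3/4 satisfied
(5,4)N 2/2 satisfied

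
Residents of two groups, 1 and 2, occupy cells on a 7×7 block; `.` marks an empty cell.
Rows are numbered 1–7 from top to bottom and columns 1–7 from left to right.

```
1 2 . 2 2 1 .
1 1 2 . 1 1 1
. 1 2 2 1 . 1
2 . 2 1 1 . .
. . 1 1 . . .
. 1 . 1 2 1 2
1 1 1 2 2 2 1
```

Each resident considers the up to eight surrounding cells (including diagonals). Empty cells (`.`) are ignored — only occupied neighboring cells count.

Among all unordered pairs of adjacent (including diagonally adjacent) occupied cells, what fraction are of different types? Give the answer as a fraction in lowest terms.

Scan each occupied cell's neighbors to the right and below (and the two forward diagonals) so each pair is counted once.
Row 1: 1(1,1)–2(1,2)≠ 1(1,1)–1(2,1)= 1(1,1)–1(2,2)= 2(1,2)–1(2,2)≠ 2(1,2)–2(2,3)= 2(1,2)–1(2,1)≠ 2(1,4)–2(1,5)= 2(1,4)–1(2,5)≠ 2(1,4)–2(2,3)= 2(1,5)–1(1,6)≠ 2(1,5)–1(2,5)≠ 2(1,5)–1(2,6)≠ 1(1,6)–1(2,6)= 1(1,6)–1(2,7)= 1(1,6)–1(2,5)=  → 7/15 unlike.
Row 2: 1(2,1)–1(2,2)= 1(2,1)–1(3,2)= 1(2,2)–2(2,3)≠ 1(2,2)–1(3,2)= 1(2,2)–2(3,3)≠ 2(2,3)–2(3,3)= 2(2,3)–2(3,4)= 2(2,3)–1(3,2)≠ 1(2,5)–1(2,6)= 1(2,5)–1(3,5)= 1(2,5)–2(3,4)≠ 1(2,6)–1(2,7)= 1(2,6)–1(3,7)= 1(2,6)–1(3,5)= 1(2,7)–1(3,7)=  → 4/15 unlike.
Row 3: 1(3,2)–2(3,3)≠ 1(3,2)–2(4,3)≠ 1(3,2)–2(4,1)≠ 2(3,3)–2(3,4)= 2(3,3)–2(4,3)= 2(3,3)–1(4,4)≠ 2(3,4)–1(3,5)≠ 2(3,4)–1(4,4)≠ 2(3,4)–1(4,5)≠ 2(3,4)–2(4,3)= 1(3,5)–1(4,5)= 1(3,5)–1(4,4)=  → 7/12 unlike.
Row 4: 2(4,3)–1(4,4)≠ 2(4,3)–1(5,3)≠ 2(4,3)–1(5,4)≠ 1(4,4)–1(4,5)= 1(4,4)–1(5,4)= 1(4,4)–1(5,3)= 1(4,5)–1(5,4)=  → 3/7 unlike.
Row 5: 1(5,3)–1(5,4)= 1(5,3)–1(6,4)= 1(5,3)–1(6,2)= 1(5,4)–1(6,4)= 1(5,4)–2(6,5)≠  → 1/5 unlike.
Row 6: 1(6,2)–1(7,2)= 1(6,2)–1(7,3)= 1(6,2)–1(7,1)= 1(6,4)–2(6,5)≠ 1(6,4)–2(7,4)≠ 1(6,4)–2(7,5)≠ 1(6,4)–1(7,3)= 2(6,5)–1(6,6)≠ 2(6,5)–2(7,5)= 2(6,5)–2(7,6)= 2(6,5)–2(7,4)= 1(6,6)–2(6,7)≠ 1(6,6)–2(7,6)≠ 1(6,6)–1(7,7)= 1(6,6)–2(7,5)≠ 2(6,7)–1(7,7)≠ 2(6,7)–2(7,6)=  → 8/17 unlike.
Row 7: 1(7,1)–1(7,2)= 1(7,2)–1(7,3)= 1(7,3)–2(7,4)≠ 2(7,4)–2(7,5)= 2(7,5)–2(7,6)= 2(7,6)–1(7,7)≠  → 2/6 unlike.
Total adjacent occupied pairs: 77; unlike-type pairs: 32.
32/77 is already in lowest terms.

32/77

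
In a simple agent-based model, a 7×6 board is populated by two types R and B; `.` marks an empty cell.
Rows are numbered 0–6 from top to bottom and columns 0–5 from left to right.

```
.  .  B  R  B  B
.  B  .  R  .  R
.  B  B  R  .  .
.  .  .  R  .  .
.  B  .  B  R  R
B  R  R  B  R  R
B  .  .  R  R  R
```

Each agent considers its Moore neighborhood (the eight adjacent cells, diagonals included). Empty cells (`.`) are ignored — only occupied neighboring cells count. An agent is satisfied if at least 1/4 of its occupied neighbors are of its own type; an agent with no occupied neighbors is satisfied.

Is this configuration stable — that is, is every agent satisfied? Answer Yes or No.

(0,2)B 1/3 ✓
(0,3)R 1/3 ✓
(0,4)B 1/4 ✓
(0,5)B 1/2 ✓
(1,1)B 3/3 ✓
(1,3)R 2/5 ✓
(1,5)R 0/2 ✗
(2,1)B 2/2 ✓
(2,2)B 2/5 ✓
(2,3)R 2/3 ✓
(3,3)R 2/4 ✓
(4,1)B 1/3 ✓
(4,3)B 1/5 ✗
(4,4)R 4/6 ✓
(4,5)R 3/3 ✓
(5,0)B 2/3 ✓
(5,1)R 1/4 ✓
(5,2)R 2/5 ✓
(5,3)B 1/6 ✗
(5,4)R 6/8 ✓
(5,5)R 5/5 ✓
(6,0)B 1/2 ✓
(6,3)R 3/4 ✓
(6,4)R 4/5 ✓
(6,5)R 3/3 ✓
For instance (1,5) has only 0/2 same-type neighbors, below 1/4.

No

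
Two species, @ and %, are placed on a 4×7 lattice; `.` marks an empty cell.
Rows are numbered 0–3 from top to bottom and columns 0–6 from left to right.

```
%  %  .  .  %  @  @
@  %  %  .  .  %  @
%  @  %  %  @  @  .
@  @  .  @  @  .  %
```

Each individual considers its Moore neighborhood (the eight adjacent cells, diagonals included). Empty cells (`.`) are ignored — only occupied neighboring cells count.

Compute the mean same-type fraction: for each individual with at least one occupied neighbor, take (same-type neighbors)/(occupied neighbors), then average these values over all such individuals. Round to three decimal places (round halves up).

(0,0)% 2/3
(0,1)% 3/4
(0,4)% 1/2
(0,5)@ 2/4
(0,6)@ 2/3
(1,0)@ 1/5
(1,1)% 5/7
(1,2)% 4/5
(1,5)% 1/6
(1,6)@ 3/4
(2,0)% 1/5
(2,1)@ 3/7
(2,2)% 3/6
(2,3)% 2/5
(2,4)@ 3/5
(2,5)@ 3/5
(3,0)@ 2/3
(3,1)@ 2/4
(3,3)@ 2/4
(3,4)@ 3/4
(3,6)% 0/1
Sum over 21 individuals: 2/3 + 3/4 + 1/2 + 2/4 + 2/3 + 1/5 + 5/7 + 4/5 + 1/6 + 3/4 + 1/5 + 3/7 + 3/6 + 2/5 + 3/5 + 3/5 + 2/3 + 2/4 + 2/4 + 3/4 + 0/1 = 4561/420; mean = 4561/420 ÷ 21 = 4561/8820 = 0.517120… → 0.517.

0.517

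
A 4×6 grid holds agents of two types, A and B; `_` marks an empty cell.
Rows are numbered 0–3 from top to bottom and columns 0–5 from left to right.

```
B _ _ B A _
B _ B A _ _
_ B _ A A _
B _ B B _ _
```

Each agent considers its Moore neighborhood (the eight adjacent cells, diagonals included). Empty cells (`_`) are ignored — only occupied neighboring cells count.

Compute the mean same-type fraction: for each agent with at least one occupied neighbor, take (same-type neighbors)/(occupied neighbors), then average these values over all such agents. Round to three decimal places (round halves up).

(0,0)B 1/1
(0,3)B 1/3
(0,4)A 1/2
(1,0)B 2/2
(1,2)B 2/4
(1,3)A 3/5
(2,1)B 4/4
(2,3)A 2/5
(2,4)A 2/3
(3,0)B 1/1
(3,2)B 2/3
(3,3)B 1/3
Sum over 12 agents: 1/1 + 1/3 + 1/2 + 2/2 + 2/4 + 3/5 + 4/4 + 2/5 + 2/3 + 1/1 + 2/3 + 1/3 = 8; mean = 8 ÷ 12 = 2/3 = 0.666666… → 0.667.

0.667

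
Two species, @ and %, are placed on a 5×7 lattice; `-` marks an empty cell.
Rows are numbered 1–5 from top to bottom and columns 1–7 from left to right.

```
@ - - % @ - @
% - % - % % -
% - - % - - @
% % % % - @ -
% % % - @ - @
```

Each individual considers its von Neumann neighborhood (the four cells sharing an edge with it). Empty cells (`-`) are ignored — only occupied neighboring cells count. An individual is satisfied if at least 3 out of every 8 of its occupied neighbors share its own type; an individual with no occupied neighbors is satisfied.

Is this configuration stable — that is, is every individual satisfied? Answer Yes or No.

No

(1,1)@ 0/1 ✗
(1,4)% 0/1 ✗
(1,5)@ 0/2 ✗
(1,7)@ 0/0 ✓
(2,1)% 1/2 ✓
(2,3)% 0/0 ✓
(2,5)% 1/2 ✓
(2,6)% 1/1 ✓
(3,1)% 2/2 ✓
(3,4)% 1/1 ✓
(3,7)@ 0/0 ✓
(4,1)% 3/3 ✓
(4,2)% 3/3 ✓
(4,3)% 3/3 ✓
(4,4)% 2/2 ✓
(4,6)@ 0/0 ✓
(5,1)% 2/2 ✓
(5,2)% 3/3 ✓
(5,3)% 2/2 ✓
(5,5)@ 0/0 ✓
(5,7)@ 0/0 ✓
For instance (1,1) has only 0/1 same-type neighbors, below 3/8.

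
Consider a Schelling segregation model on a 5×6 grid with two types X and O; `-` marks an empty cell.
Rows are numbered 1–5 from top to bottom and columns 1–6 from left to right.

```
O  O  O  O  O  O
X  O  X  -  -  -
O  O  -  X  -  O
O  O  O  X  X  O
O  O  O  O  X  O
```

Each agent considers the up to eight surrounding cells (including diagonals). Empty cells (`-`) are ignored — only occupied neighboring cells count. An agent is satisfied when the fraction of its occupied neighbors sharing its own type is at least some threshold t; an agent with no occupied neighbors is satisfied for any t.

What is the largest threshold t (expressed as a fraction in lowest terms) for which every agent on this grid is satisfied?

Row 1: (1,1)O 2/3 · (1,2)O 3/5 · (1,3)O 3/4 · (1,4)O 2/3 · (1,5)O 2/2 · (1,6)O 1/1
Row 2: (2,1)X 0/5 · (2,2)O 5/7 · (2,3)X 1/6
Row 3: (3,1)O 4/5 · (3,2)O 5/7 · (3,4)X 3/4 · (3,6)O 1/2
Row 4: (4,1)O 5/5 · (4,2)O 7/7 · (4,3)O 5/7 · (4,4)X 3/6 · (4,5)X 3/7 · (4,6)O 2/4
Row 5: (5,1)O 3/3 · (5,2)O 5/5 · (5,3)O 4/5 · (5,4)O 2/5 · (5,5)X 2/5 · (5,6)O 1/3
The smallest same-type fraction is 0/5 at (2,1), which reduces to 0/1. Any threshold above that leaves this agent unsatisfied.

0/1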